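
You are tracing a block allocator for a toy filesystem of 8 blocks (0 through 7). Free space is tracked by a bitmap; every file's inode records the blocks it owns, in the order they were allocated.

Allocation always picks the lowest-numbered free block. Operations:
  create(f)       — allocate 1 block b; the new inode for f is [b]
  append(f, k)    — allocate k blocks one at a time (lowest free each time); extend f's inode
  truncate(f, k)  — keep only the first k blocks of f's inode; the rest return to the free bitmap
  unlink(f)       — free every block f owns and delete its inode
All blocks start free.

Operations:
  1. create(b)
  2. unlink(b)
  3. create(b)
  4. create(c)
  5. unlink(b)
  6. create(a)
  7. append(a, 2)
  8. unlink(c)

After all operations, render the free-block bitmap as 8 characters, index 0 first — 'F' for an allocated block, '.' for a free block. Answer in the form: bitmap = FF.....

bitmap = F.FF....

after create(b) → b:[0]  free=[F.......]
after unlink(b) →   free=[........]
after create(b) → b:[0]  free=[F.......]
after create(c) → b:[0], c:[1]  free=[FF......]
after unlink(b) → c:[1]  free=[.F......]
after create(a) → a:[0], c:[1]  free=[FF......]
after append(a, 2) → a:[0, 2, 3], c:[1]  free=[FFFF....]
after unlink(c) → a:[0, 2, 3]  free=[F.FF....]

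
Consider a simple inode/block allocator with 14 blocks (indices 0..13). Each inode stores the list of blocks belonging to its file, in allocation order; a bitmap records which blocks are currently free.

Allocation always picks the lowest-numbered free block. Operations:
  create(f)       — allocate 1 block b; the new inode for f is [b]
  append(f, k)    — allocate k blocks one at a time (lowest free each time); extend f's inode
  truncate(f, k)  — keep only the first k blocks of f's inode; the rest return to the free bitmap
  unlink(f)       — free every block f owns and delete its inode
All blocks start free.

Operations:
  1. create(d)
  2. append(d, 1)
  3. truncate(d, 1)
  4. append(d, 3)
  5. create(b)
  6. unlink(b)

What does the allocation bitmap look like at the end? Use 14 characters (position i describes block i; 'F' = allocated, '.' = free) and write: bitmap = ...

bitmap = FFFF..........

after create(d) → d:[0]  free=[F.............]
after append(d, 1) → d:[0, 1]  free=[FF............]
after truncate(d, 1) → d:[0]  free=[F.............]
after append(d, 3) → d:[0, 1, 2, 3]  free=[FFFF..........]
after create(b) → b:[4], d:[0, 1, 2, 3]  free=[FFFFF.........]
after unlink(b) → d:[0, 1, 2, 3]  free=[FFFF..........]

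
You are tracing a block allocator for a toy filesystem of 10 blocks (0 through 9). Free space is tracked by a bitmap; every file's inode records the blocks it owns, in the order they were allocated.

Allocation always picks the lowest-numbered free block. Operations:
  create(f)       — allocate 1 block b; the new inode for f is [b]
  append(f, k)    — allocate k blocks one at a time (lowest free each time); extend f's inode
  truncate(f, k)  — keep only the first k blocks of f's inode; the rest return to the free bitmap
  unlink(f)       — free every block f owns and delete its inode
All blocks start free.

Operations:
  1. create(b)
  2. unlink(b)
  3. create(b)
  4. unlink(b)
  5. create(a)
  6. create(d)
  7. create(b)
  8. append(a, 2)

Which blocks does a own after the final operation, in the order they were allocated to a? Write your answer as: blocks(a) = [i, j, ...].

after create(b) → b:[0]  free=[F.........]
after unlink(b) →   free=[..........]
after create(b) → b:[0]  free=[F.........]
after unlink(b) →   free=[..........]
after create(a) → a:[0]  free=[F.........]
after create(d) → a:[0], d:[1]  free=[FF........]
after create(b) → a:[0], b:[2], d:[1]  free=[FFF.......]
after append(a, 2) → a:[0, 3, 4], b:[2], d:[1]  free=[FFFFF.....]

blocks(a) = [0, 3, 4]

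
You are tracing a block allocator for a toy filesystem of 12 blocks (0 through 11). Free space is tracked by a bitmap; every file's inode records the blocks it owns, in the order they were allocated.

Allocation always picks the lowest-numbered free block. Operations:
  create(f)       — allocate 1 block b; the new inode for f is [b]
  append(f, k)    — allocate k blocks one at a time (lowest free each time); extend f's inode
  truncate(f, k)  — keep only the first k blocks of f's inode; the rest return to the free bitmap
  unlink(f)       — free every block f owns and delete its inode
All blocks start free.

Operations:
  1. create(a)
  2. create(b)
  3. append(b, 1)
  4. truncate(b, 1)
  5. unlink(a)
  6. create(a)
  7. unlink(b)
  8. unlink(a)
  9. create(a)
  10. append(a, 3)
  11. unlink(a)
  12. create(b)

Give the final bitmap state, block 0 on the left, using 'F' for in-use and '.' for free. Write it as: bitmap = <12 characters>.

bitmap = F...........

after create(a) → a:[0]  free=[F...........]
after create(b) → a:[0], b:[1]  free=[FF..........]
after append(b, 1) → a:[0], b:[1, 2]  free=[FFF.........]
after truncate(b, 1) → a:[0], b:[1]  free=[FF..........]
after unlink(a) → b:[1]  free=[.F..........]
after create(a) → a:[0], b:[1]  free=[FF..........]
after unlink(b) → a:[0]  free=[F...........]
after unlink(a) →   free=[............]
after create(a) → a:[0]  free=[F...........]
after append(a, 3) → a:[0, 1, 2, 3]  free=[FFFF........]
after unlink(a) →   free=[............]
after create(b) → b:[0]  free=[F...........]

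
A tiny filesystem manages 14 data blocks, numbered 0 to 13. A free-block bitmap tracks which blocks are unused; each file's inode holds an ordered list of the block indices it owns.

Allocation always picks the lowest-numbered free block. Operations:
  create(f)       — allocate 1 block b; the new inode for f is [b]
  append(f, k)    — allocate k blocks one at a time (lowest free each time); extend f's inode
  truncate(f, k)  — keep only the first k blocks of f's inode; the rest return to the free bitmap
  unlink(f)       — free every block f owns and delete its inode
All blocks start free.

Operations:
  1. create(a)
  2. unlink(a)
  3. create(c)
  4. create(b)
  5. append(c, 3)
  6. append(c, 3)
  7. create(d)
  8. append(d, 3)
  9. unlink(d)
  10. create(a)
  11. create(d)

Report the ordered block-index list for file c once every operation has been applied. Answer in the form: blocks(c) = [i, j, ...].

blocks(c) = [0, 2, 3, 4, 5, 6, 7]

after create(a) → a:[0]  free=[F.............]
after unlink(a) →   free=[..............]
after create(c) → c:[0]  free=[F.............]
after create(b) → b:[1], c:[0]  free=[FF............]
after append(c, 3) → b:[1], c:[0, 2, 3, 4]  free=[FFFFF.........]
after append(c, 3) → b:[1], c:[0, 2, 3, 4, 5, 6, 7]  free=[FFFFFFFF......]
after create(d) → b:[1], c:[0, 2, 3, 4, 5, 6, 7], d:[8]  free=[FFFFFFFFF.....]
after append(d, 3) → b:[1], c:[0, 2, 3, 4, 5, 6, 7], d:[8, 9, 10, 11]  free=[FFFFFFFFFFFF..]
after unlink(d) → b:[1], c:[0, 2, 3, 4, 5, 6, 7]  free=[FFFFFFFF......]
after create(a) → a:[8], b:[1], c:[0, 2, 3, 4, 5, 6, 7]  free=[FFFFFFFFF.....]
after create(d) → a:[8], b:[1], c:[0, 2, 3, 4, 5, 6, 7], d:[9]  free=[FFFFFFFFFF....]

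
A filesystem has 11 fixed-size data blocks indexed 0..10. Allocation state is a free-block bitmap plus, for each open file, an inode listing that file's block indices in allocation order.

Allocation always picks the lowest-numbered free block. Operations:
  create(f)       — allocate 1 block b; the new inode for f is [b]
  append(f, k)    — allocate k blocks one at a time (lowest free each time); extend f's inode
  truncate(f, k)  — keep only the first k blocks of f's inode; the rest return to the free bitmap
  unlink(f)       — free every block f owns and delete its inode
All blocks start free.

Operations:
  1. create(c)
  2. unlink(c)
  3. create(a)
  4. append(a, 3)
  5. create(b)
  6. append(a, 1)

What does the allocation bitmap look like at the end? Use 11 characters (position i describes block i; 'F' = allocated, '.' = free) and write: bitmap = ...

  1. create(c)  ⇒  F..........  {c→[0]}
  2. unlink(c)  ⇒  ...........  {}
  3. create(a)  ⇒  F..........  {a→[0]}
  4. append(a, 3)  ⇒  FFFF.......  {a→[0, 1, 2, 3]}
  5. create(b)  ⇒  FFFFF......  {a→[0, 1, 2, 3]; b→[4]}
  6. append(a, 1)  ⇒  FFFFFF.....  {a→[0, 1, 2, 3, 5]; b→[4]}

bitmap = FFFFFF.....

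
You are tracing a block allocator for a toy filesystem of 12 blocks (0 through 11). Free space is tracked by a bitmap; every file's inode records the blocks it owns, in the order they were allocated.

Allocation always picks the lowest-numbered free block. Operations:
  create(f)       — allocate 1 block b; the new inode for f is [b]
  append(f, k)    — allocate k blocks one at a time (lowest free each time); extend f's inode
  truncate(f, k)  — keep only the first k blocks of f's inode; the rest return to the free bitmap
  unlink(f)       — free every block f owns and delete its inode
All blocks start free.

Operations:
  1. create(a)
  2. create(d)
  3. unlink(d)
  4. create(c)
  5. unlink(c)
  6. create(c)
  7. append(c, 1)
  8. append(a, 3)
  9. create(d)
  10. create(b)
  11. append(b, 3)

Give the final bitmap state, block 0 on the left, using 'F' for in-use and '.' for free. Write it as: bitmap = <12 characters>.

bitmap = FFFFFFFFFFF.

[1] create(a) — a=0 (map F...........)
[2] create(d) — a=0 d=1 (map FF..........)
[3] unlink(d) — a=0 (map F...........)
[4] create(c) — a=0 c=1 (map FF..........)
[5] unlink(c) — a=0 (map F...........)
[6] create(c) — a=0 c=1 (map FF..........)
[7] append(c, 1) — a=0 c=1,2 (map FFF.........)
[8] append(a, 3) — a=0,3,4,5 c=1,2 (map FFFFFF......)
[9] create(d) — a=0,3,4,5 c=1,2 d=6 (map FFFFFFF.....)
[10] create(b) — a=0,3,4,5 b=7 c=1,2 d=6 (map FFFFFFFF....)
[11] append(b, 3) — a=0,3,4,5 b=7,8,9,10 c=1,2 d=6 (map FFFFFFFFFFF.)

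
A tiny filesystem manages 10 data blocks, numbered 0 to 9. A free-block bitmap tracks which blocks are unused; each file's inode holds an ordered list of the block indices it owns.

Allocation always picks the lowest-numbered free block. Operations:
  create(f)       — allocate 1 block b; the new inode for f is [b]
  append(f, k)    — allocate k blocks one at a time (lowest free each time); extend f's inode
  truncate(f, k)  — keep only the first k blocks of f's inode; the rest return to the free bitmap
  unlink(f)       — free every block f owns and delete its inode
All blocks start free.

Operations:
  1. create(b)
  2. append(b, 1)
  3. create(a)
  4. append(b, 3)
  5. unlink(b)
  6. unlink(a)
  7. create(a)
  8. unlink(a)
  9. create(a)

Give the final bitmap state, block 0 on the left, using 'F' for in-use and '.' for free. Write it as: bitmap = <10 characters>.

after create(b) → b:[0]  free=[F.........]
after append(b, 1) → b:[0, 1]  free=[FF........]
after create(a) → a:[2], b:[0, 1]  free=[FFF.......]
after append(b, 3) → a:[2], b:[0, 1, 3, 4, 5]  free=[FFFFFF....]
after unlink(b) → a:[2]  free=[..F.......]
after unlink(a) →   free=[..........]
after create(a) → a:[0]  free=[F.........]
after unlink(a) →   free=[..........]
after create(a) → a:[0]  free=[F.........]

bitmap = F.........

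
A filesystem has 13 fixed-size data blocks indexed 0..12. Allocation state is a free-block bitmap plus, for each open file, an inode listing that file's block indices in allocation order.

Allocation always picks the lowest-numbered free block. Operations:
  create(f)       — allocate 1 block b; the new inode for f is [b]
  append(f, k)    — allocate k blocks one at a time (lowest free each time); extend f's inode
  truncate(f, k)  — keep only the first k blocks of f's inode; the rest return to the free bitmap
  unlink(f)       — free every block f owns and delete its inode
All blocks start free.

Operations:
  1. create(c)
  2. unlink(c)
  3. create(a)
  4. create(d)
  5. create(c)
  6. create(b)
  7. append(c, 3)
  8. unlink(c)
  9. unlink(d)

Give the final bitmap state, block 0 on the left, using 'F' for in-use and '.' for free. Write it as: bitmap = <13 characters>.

  1. create(c)  ⇒  F............  {c→[0]}
  2. unlink(c)  ⇒  .............  {}
  3. create(a)  ⇒  F............  {a→[0]}
  4. create(d)  ⇒  FF...........  {a→[0]; d→[1]}
  5. create(c)  ⇒  FFF..........  {a→[0]; c→[2]; d→[1]}
  6. create(b)  ⇒  FFFF.........  {a→[0]; b→[3]; c→[2]; d→[1]}
  7. append(c, 3)  ⇒  FFFFFFF......  {a→[0]; b→[3]; c→[2, 4, 5, 6]; d→[1]}
  8. unlink(c)  ⇒  FF.F.........  {a→[0]; b→[3]; d→[1]}
  9. unlink(d)  ⇒  F..F.........  {a→[0]; b→[3]}

bitmap = F..F.........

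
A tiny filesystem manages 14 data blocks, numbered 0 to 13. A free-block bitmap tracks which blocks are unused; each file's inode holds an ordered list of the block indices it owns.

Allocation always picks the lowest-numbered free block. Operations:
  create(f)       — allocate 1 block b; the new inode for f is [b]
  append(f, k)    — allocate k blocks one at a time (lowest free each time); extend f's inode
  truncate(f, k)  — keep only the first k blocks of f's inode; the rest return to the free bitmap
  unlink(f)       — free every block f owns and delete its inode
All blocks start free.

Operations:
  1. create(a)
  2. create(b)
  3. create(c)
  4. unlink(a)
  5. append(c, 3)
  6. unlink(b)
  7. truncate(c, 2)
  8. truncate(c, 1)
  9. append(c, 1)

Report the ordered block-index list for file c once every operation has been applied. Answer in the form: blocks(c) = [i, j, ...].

blocks(c) = [2, 0]

create(a): bitmap=F............. | a=[0]
create(b): bitmap=FF............ | a=[0] b=[1]
create(c): bitmap=FFF........... | a=[0] b=[1] c=[2]
unlink(a): bitmap=.FF........... | b=[1] c=[2]
append(c, 3): bitmap=FFFFF......... | b=[1] c=[2, 0, 3, 4]
unlink(b): bitmap=F.FFF......... | c=[2, 0, 3, 4]
truncate(c, 2): bitmap=F.F........... | c=[2, 0]
truncate(c, 1): bitmap=..F........... | c=[2]
append(c, 1): bitmap=F.F........... | c=[2, 0]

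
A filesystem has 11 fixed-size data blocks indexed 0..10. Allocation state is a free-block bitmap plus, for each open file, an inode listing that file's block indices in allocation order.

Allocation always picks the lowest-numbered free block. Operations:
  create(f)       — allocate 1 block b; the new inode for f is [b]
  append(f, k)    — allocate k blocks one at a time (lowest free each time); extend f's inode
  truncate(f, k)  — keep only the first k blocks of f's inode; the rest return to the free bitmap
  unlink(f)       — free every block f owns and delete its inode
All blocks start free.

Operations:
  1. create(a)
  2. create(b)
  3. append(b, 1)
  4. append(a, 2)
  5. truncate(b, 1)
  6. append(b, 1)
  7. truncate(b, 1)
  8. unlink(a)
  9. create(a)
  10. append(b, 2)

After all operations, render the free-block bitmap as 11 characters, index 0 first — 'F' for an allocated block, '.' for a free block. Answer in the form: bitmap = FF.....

bitmap = FFFF.......

  1. create(a)  ⇒  F..........  {a→[0]}
  2. create(b)  ⇒  FF.........  {a→[0]; b→[1]}
  3. append(b, 1)  ⇒  FFF........  {a→[0]; b→[1, 2]}
  4. append(a, 2)  ⇒  FFFFF......  {a→[0, 3, 4]; b→[1, 2]}
  5. truncate(b, 1)  ⇒  FF.FF......  {a→[0, 3, 4]; b→[1]}
  6. append(b, 1)  ⇒  FFFFF......  {a→[0, 3, 4]; b→[1, 2]}
  7. truncate(b, 1)  ⇒  FF.FF......  {a→[0, 3, 4]; b→[1]}
  8. unlink(a)  ⇒  .F.........  {b→[1]}
  9. create(a)  ⇒  FF.........  {a→[0]; b→[1]}
  10. append(b, 2)  ⇒  FFFF.......  {a→[0]; b→[1, 2, 3]}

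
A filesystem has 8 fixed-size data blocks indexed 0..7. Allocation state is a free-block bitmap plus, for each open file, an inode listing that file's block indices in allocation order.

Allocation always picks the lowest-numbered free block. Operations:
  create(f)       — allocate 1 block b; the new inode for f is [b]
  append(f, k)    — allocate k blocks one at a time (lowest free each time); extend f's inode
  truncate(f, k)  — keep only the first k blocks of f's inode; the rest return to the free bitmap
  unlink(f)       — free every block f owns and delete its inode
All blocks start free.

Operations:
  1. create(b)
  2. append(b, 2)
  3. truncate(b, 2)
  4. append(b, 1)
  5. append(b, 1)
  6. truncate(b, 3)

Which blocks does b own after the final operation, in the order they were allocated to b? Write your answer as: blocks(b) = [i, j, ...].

blocks(b) = [0, 1, 2]

after create(b) → b:[0]  free=[F.......]
after append(b, 2) → b:[0, 1, 2]  free=[FFF.....]
after truncate(b, 2) → b:[0, 1]  free=[FF......]
after append(b, 1) → b:[0, 1, 2]  free=[FFF.....]
after append(b, 1) → b:[0, 1, 2, 3]  free=[FFFF....]
after truncate(b, 3) → b:[0, 1, 2]  free=[FFF.....]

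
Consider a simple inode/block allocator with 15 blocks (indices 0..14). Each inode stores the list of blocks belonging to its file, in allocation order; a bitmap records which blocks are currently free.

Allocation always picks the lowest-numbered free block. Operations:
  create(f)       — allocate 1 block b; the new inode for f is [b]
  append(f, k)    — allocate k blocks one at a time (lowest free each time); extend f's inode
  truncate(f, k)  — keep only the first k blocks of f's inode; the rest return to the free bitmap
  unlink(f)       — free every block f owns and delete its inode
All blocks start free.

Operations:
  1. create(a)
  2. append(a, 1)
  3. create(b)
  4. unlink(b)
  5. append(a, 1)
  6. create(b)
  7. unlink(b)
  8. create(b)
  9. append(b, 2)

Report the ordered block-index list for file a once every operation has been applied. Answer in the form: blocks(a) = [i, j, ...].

create(a): bitmap=F.............. | a=[0]
append(a, 1): bitmap=FF............. | a=[0, 1]
create(b): bitmap=FFF............ | a=[0, 1] b=[2]
unlink(b): bitmap=FF............. | a=[0, 1]
append(a, 1): bitmap=FFF............ | a=[0, 1, 2]
create(b): bitmap=FFFF........... | a=[0, 1, 2] b=[3]
unlink(b): bitmap=FFF............ | a=[0, 1, 2]
create(b): bitmap=FFFF........... | a=[0, 1, 2] b=[3]
append(b, 2): bitmap=FFFFFF......... | a=[0, 1, 2] b=[3, 4, 5]

blocks(a) = [0, 1, 2]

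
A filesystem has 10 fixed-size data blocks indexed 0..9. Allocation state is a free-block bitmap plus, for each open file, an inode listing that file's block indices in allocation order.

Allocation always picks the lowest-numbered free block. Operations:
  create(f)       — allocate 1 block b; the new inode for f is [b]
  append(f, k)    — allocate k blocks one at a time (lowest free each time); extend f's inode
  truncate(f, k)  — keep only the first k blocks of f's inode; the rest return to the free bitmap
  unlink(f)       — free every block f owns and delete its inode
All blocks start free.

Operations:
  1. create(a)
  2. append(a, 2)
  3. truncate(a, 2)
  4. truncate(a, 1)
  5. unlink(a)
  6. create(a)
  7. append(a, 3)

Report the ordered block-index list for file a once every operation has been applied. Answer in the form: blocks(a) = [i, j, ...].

blocks(a) = [0, 1, 2, 3]

after create(a) → a:[0]  free=[F.........]
after append(a, 2) → a:[0, 1, 2]  free=[FFF.......]
after truncate(a, 2) → a:[0, 1]  free=[FF........]
after truncate(a, 1) → a:[0]  free=[F.........]
after unlink(a) →   free=[..........]
after create(a) → a:[0]  free=[F.........]
after append(a, 3) → a:[0, 1, 2, 3]  free=[FFFF......]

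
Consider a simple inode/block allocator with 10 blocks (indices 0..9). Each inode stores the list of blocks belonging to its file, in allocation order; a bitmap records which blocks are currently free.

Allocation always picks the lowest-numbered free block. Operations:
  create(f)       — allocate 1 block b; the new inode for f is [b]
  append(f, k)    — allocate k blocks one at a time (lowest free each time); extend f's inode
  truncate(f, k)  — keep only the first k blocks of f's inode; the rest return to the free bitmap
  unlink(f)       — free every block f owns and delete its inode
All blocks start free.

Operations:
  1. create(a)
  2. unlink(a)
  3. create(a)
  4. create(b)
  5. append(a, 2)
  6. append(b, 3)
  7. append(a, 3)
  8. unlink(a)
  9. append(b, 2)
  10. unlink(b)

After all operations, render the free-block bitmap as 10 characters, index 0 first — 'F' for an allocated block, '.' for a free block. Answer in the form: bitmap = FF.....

bitmap = ..........

  1. create(a)  ⇒  F.........  {a→[0]}
  2. unlink(a)  ⇒  ..........  {}
  3. create(a)  ⇒  F.........  {a→[0]}
  4. create(b)  ⇒  FF........  {a→[0]; b→[1]}
  5. append(a, 2)  ⇒  FFFF......  {a→[0, 2, 3]; b→[1]}
  6. append(b, 3)  ⇒  FFFFFFF...  {a→[0, 2, 3]; b→[1, 4, 5, 6]}
  7. append(a, 3)  ⇒  FFFFFFFFFF  {a→[0, 2, 3, 7, 8, 9]; b→[1, 4, 5, 6]}
  8. unlink(a)  ⇒  .F..FFF...  {b→[1, 4, 5, 6]}
  9. append(b, 2)  ⇒  FFF.FFF...  {b→[1, 4, 5, 6, 0, 2]}
  10. unlink(b)  ⇒  ..........  {}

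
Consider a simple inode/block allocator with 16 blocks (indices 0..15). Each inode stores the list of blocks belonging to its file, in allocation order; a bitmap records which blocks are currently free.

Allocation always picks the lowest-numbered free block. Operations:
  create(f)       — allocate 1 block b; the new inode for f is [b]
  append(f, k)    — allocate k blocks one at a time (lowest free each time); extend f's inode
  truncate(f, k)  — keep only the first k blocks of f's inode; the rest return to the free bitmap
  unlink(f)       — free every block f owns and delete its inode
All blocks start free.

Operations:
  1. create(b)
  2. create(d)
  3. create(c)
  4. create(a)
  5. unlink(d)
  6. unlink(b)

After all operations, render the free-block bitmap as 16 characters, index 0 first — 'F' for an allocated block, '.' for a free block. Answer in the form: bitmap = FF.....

bitmap = ..FF............

  1. create(b)  ⇒  F...............  {b→[0]}
  2. create(d)  ⇒  FF..............  {b→[0]; d→[1]}
  3. create(c)  ⇒  FFF.............  {b→[0]; c→[2]; d→[1]}
  4. create(a)  ⇒  FFFF............  {a→[3]; b→[0]; c→[2]; d→[1]}
  5. unlink(d)  ⇒  F.FF............  {a→[3]; b→[0]; c→[2]}
  6. unlink(b)  ⇒  ..FF............  {a→[3]; c→[2]}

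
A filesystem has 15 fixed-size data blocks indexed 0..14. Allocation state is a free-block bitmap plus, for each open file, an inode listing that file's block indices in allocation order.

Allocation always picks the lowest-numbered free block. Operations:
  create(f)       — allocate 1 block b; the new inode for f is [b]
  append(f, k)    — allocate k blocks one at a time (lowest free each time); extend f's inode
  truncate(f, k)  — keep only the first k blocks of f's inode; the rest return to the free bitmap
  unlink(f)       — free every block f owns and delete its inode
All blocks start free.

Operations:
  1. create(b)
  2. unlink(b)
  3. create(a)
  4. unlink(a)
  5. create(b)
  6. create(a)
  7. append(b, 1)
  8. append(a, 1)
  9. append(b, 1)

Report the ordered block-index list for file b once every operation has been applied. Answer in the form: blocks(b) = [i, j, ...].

  1. create(b)  ⇒  F..............  {b→[0]}
  2. unlink(b)  ⇒  ...............  {}
  3. create(a)  ⇒  F..............  {a→[0]}
  4. unlink(a)  ⇒  ...............  {}
  5. create(b)  ⇒  F..............  {b→[0]}
  6. create(a)  ⇒  FF.............  {a→[1]; b→[0]}
  7. append(b, 1)  ⇒  FFF............  {a→[1]; b→[0, 2]}
  8. append(a, 1)  ⇒  FFFF...........  {a→[1, 3]; b→[0, 2]}
  9. append(b, 1)  ⇒  FFFFF..........  {a→[1, 3]; b→[0, 2, 4]}

blocks(b) = [0, 2, 4]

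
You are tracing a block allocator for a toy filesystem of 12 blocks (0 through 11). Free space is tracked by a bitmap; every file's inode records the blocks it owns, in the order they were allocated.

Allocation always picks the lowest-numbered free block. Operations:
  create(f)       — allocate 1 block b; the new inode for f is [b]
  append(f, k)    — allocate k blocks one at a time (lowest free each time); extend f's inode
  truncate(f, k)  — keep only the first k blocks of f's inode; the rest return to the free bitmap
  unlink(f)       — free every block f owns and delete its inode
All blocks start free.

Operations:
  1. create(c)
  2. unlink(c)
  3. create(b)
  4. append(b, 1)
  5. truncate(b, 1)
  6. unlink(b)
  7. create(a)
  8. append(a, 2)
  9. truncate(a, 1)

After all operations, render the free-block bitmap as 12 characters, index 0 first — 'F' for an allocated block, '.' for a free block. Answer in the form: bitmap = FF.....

[1] create(c) — c=0 (map F...........)
[2] unlink(c) —  (map ............)
[3] create(b) — b=0 (map F...........)
[4] append(b, 1) — b=0,1 (map FF..........)
[5] truncate(b, 1) — b=0 (map F...........)
[6] unlink(b) —  (map ............)
[7] create(a) — a=0 (map F...........)
[8] append(a, 2) — a=0,1,2 (map FFF.........)
[9] truncate(a, 1) — a=0 (map F...........)

bitmap = F...........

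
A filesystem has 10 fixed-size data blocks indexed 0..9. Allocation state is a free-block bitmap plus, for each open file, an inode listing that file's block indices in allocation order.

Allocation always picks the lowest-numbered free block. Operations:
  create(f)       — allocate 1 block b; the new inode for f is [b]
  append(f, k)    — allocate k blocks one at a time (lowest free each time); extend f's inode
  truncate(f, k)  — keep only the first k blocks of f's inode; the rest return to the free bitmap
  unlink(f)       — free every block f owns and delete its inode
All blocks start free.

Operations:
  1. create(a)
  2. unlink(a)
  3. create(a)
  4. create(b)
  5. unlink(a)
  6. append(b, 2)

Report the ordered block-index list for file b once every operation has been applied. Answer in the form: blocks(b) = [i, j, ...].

blocks(b) = [1, 0, 2]

[1] create(a) — a=0 (map F.........)
[2] unlink(a) —  (map ..........)
[3] create(a) — a=0 (map F.........)
[4] create(b) — a=0 b=1 (map FF........)
[5] unlink(a) — b=1 (map .F........)
[6] append(b, 2) — b=1,0,2 (map FFF.......)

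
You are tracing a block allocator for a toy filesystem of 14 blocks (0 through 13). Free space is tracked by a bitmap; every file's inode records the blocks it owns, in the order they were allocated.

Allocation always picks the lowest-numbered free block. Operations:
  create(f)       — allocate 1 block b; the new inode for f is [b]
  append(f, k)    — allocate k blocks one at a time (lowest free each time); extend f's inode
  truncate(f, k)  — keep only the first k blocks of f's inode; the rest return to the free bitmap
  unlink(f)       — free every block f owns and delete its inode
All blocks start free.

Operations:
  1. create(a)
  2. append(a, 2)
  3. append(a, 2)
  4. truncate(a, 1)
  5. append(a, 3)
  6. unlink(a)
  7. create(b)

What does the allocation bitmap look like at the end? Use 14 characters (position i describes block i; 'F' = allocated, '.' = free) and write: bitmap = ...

  1. create(a)  ⇒  F.............  {a→[0]}
  2. append(a, 2)  ⇒  FFF...........  {a→[0, 1, 2]}
  3. append(a, 2)  ⇒  FFFFF.........  {a→[0, 1, 2, 3, 4]}
  4. truncate(a, 1)  ⇒  F.............  {a→[0]}
  5. append(a, 3)  ⇒  FFFF..........  {a→[0, 1, 2, 3]}
  6. unlink(a)  ⇒  ..............  {}
  7. create(b)  ⇒  F.............  {b→[0]}

bitmap = F.............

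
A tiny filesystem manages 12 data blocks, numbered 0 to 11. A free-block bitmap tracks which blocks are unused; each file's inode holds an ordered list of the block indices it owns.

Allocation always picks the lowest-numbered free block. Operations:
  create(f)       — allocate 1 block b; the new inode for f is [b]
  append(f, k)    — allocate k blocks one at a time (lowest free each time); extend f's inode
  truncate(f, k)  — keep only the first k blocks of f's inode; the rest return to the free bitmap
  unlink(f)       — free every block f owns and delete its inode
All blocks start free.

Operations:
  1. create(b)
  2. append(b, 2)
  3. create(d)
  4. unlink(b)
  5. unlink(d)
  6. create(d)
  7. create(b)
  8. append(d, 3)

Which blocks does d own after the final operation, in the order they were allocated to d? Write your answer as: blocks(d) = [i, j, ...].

blocks(d) = [0, 2, 3, 4]

create(b): bitmap=F........... | b=[0]
append(b, 2): bitmap=FFF......... | b=[0, 1, 2]
create(d): bitmap=FFFF........ | b=[0, 1, 2] d=[3]
unlink(b): bitmap=...F........ | d=[3]
unlink(d): bitmap=............ | 
create(d): bitmap=F........... | d=[0]
create(b): bitmap=FF.......... | b=[1] d=[0]
append(d, 3): bitmap=FFFFF....... | b=[1] d=[0, 2, 3, 4]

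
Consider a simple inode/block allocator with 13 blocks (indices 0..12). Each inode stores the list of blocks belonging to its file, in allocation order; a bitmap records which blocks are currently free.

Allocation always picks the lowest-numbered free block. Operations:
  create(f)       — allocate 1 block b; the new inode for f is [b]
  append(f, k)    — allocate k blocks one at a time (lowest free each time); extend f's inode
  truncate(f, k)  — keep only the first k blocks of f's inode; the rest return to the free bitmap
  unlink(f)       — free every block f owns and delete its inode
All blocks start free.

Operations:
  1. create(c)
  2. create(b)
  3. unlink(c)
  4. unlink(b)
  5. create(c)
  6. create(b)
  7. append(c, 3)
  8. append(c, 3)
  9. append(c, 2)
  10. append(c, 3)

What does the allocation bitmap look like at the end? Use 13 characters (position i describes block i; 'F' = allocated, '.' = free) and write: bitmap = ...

bitmap = FFFFFFFFFFFFF

create(c): bitmap=F............ | c=[0]
create(b): bitmap=FF........... | b=[1] c=[0]
unlink(c): bitmap=.F........... | b=[1]
unlink(b): bitmap=............. | 
create(c): bitmap=F............ | c=[0]
create(b): bitmap=FF........... | b=[1] c=[0]
append(c, 3): bitmap=FFFFF........ | b=[1] c=[0, 2, 3, 4]
append(c, 3): bitmap=FFFFFFFF..... | b=[1] c=[0, 2, 3, 4, 5, 6, 7]
append(c, 2): bitmap=FFFFFFFFFF... | b=[1] c=[0, 2, 3, 4, 5, 6, 7, 8, 9]
append(c, 3): bitmap=FFFFFFFFFFFFF | b=[1] c=[0, 2, 3, 4, 5, 6, 7, 8, 9, 10, 11, 12]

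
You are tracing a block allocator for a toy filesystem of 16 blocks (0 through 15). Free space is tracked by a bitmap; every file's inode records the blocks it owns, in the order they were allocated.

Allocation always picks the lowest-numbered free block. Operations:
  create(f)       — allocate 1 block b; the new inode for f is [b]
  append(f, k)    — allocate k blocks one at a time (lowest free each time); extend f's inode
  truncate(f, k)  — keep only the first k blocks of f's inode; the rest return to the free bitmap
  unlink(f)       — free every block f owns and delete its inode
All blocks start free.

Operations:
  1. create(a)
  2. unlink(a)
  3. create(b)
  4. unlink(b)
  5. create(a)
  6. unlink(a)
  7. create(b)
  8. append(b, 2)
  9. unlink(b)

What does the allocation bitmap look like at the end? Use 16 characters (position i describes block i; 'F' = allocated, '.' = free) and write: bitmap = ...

  1. create(a)  ⇒  F...............  {a→[0]}
  2. unlink(a)  ⇒  ................  {}
  3. create(b)  ⇒  F...............  {b→[0]}
  4. unlink(b)  ⇒  ................  {}
  5. create(a)  ⇒  F...............  {a→[0]}
  6. unlink(a)  ⇒  ................  {}
  7. create(b)  ⇒  F...............  {b→[0]}
  8. append(b, 2)  ⇒  FFF.............  {b→[0, 1, 2]}
  9. unlink(b)  ⇒  ................  {}

bitmap = ................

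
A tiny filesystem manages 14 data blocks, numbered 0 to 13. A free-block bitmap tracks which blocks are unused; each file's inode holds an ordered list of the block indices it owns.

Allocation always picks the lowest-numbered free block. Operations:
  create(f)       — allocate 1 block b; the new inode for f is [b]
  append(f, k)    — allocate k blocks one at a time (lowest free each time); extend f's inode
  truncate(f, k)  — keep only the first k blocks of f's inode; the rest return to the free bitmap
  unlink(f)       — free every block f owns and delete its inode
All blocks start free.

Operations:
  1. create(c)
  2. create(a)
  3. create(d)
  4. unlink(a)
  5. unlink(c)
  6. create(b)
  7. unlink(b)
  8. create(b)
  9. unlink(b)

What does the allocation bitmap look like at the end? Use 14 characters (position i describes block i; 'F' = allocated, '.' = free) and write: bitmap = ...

[1] create(c) — c=0 (map F.............)
[2] create(a) — a=1 c=0 (map FF............)
[3] create(d) — a=1 c=0 d=2 (map FFF...........)
[4] unlink(a) — c=0 d=2 (map F.F...........)
[5] unlink(c) — d=2 (map ..F...........)
[6] create(b) — b=0 d=2 (map F.F...........)
[7] unlink(b) — d=2 (map ..F...........)
[8] create(b) — b=0 d=2 (map F.F...........)
[9] unlink(b) — d=2 (map ..F...........)

bitmap = ..F...........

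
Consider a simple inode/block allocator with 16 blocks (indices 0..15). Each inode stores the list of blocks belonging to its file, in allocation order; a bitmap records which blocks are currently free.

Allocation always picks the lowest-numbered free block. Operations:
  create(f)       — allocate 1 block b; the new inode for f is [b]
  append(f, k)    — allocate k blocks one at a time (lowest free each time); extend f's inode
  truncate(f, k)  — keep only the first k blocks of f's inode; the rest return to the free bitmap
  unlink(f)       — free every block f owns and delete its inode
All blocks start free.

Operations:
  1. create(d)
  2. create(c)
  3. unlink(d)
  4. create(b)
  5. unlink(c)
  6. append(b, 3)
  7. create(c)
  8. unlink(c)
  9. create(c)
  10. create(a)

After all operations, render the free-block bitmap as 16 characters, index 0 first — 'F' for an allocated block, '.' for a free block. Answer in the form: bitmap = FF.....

  1. create(d)  ⇒  F...............  {d→[0]}
  2. create(c)  ⇒  FF..............  {c→[1]; d→[0]}
  3. unlink(d)  ⇒  .F..............  {c→[1]}
  4. create(b)  ⇒  FF..............  {b→[0]; c→[1]}
  5. unlink(c)  ⇒  F...............  {b→[0]}
  6. append(b, 3)  ⇒  FFFF............  {b→[0, 1, 2, 3]}
  7. create(c)  ⇒  FFFFF...........  {b→[0, 1, 2, 3]; c→[4]}
  8. unlink(c)  ⇒  FFFF............  {b→[0, 1, 2, 3]}
  9. create(c)  ⇒  FFFFF...........  {b→[0, 1, 2, 3]; c→[4]}
  10. create(a)  ⇒  FFFFFF..........  {a→[5]; b→[0, 1, 2, 3]; c→[4]}

bitmap = FFFFFF..........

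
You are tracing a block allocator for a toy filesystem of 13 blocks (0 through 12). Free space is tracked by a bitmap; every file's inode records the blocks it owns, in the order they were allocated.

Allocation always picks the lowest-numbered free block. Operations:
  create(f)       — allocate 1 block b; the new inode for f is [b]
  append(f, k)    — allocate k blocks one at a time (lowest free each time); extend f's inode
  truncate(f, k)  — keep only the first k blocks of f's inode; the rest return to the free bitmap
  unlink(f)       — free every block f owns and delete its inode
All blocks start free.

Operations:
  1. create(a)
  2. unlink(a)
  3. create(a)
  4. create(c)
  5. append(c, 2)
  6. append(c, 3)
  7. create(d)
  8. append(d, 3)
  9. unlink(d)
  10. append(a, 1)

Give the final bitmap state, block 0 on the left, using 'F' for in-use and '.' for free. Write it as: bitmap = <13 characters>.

[1] create(a) — a=0 (map F............)
[2] unlink(a) —  (map .............)
[3] create(a) — a=0 (map F............)
[4] create(c) — a=0 c=1 (map FF...........)
[5] append(c, 2) — a=0 c=1,2,3 (map FFFF.........)
[6] append(c, 3) — a=0 c=1,2,3,4,5,6 (map FFFFFFF......)
[7] create(d) — a=0 c=1,2,3,4,5,6 d=7 (map FFFFFFFF.....)
[8] append(d, 3) — a=0 c=1,2,3,4,5,6 d=7,8,9,10 (map FFFFFFFFFFF..)
[9] unlink(d) — a=0 c=1,2,3,4,5,6 (map FFFFFFF......)
[10] append(a, 1) — a=0,7 c=1,2,3,4,5,6 (map FFFFFFFF.....)

bitmap = FFFFFFFF.....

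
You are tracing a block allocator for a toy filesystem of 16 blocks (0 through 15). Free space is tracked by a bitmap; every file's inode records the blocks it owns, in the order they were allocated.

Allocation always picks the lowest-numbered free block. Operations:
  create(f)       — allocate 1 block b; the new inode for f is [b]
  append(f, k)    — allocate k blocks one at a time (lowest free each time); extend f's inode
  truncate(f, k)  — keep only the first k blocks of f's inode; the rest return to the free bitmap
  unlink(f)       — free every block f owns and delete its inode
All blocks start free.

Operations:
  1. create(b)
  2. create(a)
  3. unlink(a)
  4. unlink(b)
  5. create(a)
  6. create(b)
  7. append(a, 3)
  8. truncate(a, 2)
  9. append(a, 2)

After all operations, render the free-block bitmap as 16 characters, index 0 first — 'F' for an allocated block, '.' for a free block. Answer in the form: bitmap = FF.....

bitmap = FFFFF...........

  1. create(b)  ⇒  F...............  {b→[0]}
  2. create(a)  ⇒  FF..............  {a→[1]; b→[0]}
  3. unlink(a)  ⇒  F...............  {b→[0]}
  4. unlink(b)  ⇒  ................  {}
  5. create(a)  ⇒  F...............  {a→[0]}
  6. create(b)  ⇒  FF..............  {a→[0]; b→[1]}
  7. append(a, 3)  ⇒  FFFFF...........  {a→[0, 2, 3, 4]; b→[1]}
  8. truncate(a, 2)  ⇒  FFF.............  {a→[0, 2]; b→[1]}
  9. append(a, 2)  ⇒  FFFFF...........  {a→[0, 2, 3, 4]; b→[1]}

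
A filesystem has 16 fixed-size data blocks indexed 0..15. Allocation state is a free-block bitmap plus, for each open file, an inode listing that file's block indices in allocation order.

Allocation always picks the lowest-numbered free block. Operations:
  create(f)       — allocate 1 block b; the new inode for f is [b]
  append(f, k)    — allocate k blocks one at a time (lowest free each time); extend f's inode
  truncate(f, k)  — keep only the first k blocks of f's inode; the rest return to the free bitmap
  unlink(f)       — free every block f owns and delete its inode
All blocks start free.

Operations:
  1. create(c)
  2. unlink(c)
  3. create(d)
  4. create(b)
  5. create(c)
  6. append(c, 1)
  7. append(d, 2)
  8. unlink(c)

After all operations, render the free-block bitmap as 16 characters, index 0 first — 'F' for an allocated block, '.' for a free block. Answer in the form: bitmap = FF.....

[1] create(c) — c=0 (map F...............)
[2] unlink(c) —  (map ................)
[3] create(d) — d=0 (map F...............)
[4] create(b) — b=1 d=0 (map FF..............)
[5] create(c) — b=1 c=2 d=0 (map FFF.............)
[6] append(c, 1) — b=1 c=2,3 d=0 (map FFFF............)
[7] append(d, 2) — b=1 c=2,3 d=0,4,5 (map FFFFFF..........)
[8] unlink(c) — b=1 d=0,4,5 (map FF..FF..........)

bitmap = FF..FF..........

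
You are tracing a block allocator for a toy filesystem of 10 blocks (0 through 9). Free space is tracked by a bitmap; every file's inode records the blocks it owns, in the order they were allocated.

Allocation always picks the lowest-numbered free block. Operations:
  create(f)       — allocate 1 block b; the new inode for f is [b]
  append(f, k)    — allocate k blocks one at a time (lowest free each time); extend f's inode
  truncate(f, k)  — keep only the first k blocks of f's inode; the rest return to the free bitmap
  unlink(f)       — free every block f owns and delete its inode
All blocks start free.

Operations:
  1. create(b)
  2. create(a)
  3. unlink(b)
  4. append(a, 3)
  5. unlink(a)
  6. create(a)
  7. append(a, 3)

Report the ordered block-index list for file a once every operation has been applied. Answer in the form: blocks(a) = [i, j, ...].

blocks(a) = [0, 1, 2, 3]

  1. create(b)  ⇒  F.........  {b→[0]}
  2. create(a)  ⇒  FF........  {a→[1]; b→[0]}
  3. unlink(b)  ⇒  .F........  {a→[1]}
  4. append(a, 3)  ⇒  FFFF......  {a→[1, 0, 2, 3]}
  5. unlink(a)  ⇒  ..........  {}
  6. create(a)  ⇒  F.........  {a→[0]}
  7. append(a, 3)  ⇒  FFFF......  {a→[0, 1, 2, 3]}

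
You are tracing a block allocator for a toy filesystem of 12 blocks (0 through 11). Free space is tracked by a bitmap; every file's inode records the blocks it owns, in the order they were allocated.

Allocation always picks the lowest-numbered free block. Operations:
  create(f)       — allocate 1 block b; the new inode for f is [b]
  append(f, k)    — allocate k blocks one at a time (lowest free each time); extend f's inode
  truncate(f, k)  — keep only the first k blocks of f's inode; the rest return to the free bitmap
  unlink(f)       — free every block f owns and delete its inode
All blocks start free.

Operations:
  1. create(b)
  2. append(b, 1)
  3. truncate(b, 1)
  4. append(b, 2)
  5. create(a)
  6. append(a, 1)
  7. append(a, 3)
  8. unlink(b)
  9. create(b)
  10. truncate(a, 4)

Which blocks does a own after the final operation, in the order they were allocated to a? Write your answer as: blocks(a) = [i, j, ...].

blocks(a) = [3, 4, 5, 6]

create(b): bitmap=F........... | b=[0]
append(b, 1): bitmap=FF.......... | b=[0, 1]
truncate(b, 1): bitmap=F........... | b=[0]
append(b, 2): bitmap=FFF......... | b=[0, 1, 2]
create(a): bitmap=FFFF........ | a=[3] b=[0, 1, 2]
append(a, 1): bitmap=FFFFF....... | a=[3, 4] b=[0, 1, 2]
append(a, 3): bitmap=FFFFFFFF.... | a=[3, 4, 5, 6, 7] b=[0, 1, 2]
unlink(b): bitmap=...FFFFF.... | a=[3, 4, 5, 6, 7]
create(b): bitmap=F..FFFFF.... | a=[3, 4, 5, 6, 7] b=[0]
truncate(a, 4): bitmap=F..FFFF..... | a=[3, 4, 5, 6] b=[0]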